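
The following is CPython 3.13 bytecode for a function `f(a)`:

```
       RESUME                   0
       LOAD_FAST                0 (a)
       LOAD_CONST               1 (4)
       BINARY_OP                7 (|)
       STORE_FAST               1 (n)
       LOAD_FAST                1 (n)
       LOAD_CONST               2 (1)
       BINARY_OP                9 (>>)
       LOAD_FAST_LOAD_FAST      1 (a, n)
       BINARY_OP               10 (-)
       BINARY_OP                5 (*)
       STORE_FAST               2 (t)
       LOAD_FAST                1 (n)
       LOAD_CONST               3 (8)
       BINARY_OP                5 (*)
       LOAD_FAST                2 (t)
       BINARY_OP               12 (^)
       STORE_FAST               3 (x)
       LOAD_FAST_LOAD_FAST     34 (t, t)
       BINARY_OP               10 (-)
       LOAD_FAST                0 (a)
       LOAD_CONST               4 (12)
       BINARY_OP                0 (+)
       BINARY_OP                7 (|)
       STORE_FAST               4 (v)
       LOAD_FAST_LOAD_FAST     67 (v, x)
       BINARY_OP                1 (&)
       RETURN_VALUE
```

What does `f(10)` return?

LOAD_FAST a → push 10. Stack: [10]
LOAD_CONST → push 4. Stack: [10, 4]
BINARY_OP | → 10 | 4 = 14. Stack: [14]
STORE_FAST n → n=14. Stack: []
LOAD_FAST n → push 14. Stack: [14]
LOAD_CONST → push 1. Stack: [14, 1]
BINARY_OP >> → 14 >> 1 = 7. Stack: [7]
LOAD_FAST_LOAD_FAST a,n → push 10,14. Stack: [7, 10, 14]
BINARY_OP - → 10 - 14 = -4. Stack: [7, -4]
BINARY_OP * → 7 * -4 = -28. Stack: [-28]
STORE_FAST t → t=-28. Stack: []
LOAD_FAST n → push 14. Stack: [14]
LOAD_CONST → push 8. Stack: [14, 8]
BINARY_OP * → 14 * 8 = 112. Stack: [112]
LOAD_FAST t → push -28. Stack: [112, -28]
BINARY_OP ^ → 112 ^ -28 = -108. Stack: [-108]
STORE_FAST x → x=-108. Stack: []
LOAD_FAST_LOAD_FAST t,t → push -28,-28. Stack: [-28, -28]
BINARY_OP - → -28 - -28 = 0. Stack: [0]
LOAD_FAST a → push 10. Stack: [0, 10]
LOAD_CONST → push 12. Stack: [0, 10, 12]
BINARY_OP + → 10 + 12 = 22. Stack: [0, 22]
BINARY_OP | → 0 | 22 = 22. Stack: [22]
STORE_FAST v → v=22. Stack: []
LOAD_FAST_LOAD_FAST v,x → push 22,-108. Stack: [22, -108]
BINARY_OP & → 22 & -108 = 20. Stack: [20]
RETURN_VALUE → return 20.

20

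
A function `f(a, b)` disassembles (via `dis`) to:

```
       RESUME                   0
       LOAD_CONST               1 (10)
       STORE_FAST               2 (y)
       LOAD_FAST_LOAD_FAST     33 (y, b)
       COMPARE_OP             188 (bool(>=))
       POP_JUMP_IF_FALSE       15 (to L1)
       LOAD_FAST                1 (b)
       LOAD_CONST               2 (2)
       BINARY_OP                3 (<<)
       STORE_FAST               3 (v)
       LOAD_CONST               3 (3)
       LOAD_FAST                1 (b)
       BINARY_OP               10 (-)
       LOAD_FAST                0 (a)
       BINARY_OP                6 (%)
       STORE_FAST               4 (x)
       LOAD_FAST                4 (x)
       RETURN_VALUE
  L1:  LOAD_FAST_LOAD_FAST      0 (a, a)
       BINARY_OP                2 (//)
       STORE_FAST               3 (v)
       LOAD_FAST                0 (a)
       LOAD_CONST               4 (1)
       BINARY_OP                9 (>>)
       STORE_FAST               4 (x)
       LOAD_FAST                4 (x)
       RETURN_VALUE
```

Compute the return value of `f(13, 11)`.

LOAD_CONST → push 10. Stack: [10]
STORE_FAST y → y=10. Stack: []
LOAD_FAST_LOAD_FAST y,b → push 10,11. Stack: [10, 11]
COMPARE_OP bool(>=) → 10 vs 11 = False. Stack: [False]
POP_JUMP_IF_FALSE → pop False; jump. Stack: []
LOAD_FAST_LOAD_FAST a,a → push 13,13. Stack: [13, 13]
BINARY_OP // → 13 // 13 = 1. Stack: [1]
STORE_FAST v → v=1. Stack: []
LOAD_FAST a → push 13. Stack: [13]
LOAD_CONST → push 1. Stack: [13, 1]
BINARY_OP >> → 13 >> 1 = 6. Stack: [6]
STORE_FAST x → x=6. Stack: []
LOAD_FAST x → push 6. Stack: [6]
RETURN_VALUE → return 6.

6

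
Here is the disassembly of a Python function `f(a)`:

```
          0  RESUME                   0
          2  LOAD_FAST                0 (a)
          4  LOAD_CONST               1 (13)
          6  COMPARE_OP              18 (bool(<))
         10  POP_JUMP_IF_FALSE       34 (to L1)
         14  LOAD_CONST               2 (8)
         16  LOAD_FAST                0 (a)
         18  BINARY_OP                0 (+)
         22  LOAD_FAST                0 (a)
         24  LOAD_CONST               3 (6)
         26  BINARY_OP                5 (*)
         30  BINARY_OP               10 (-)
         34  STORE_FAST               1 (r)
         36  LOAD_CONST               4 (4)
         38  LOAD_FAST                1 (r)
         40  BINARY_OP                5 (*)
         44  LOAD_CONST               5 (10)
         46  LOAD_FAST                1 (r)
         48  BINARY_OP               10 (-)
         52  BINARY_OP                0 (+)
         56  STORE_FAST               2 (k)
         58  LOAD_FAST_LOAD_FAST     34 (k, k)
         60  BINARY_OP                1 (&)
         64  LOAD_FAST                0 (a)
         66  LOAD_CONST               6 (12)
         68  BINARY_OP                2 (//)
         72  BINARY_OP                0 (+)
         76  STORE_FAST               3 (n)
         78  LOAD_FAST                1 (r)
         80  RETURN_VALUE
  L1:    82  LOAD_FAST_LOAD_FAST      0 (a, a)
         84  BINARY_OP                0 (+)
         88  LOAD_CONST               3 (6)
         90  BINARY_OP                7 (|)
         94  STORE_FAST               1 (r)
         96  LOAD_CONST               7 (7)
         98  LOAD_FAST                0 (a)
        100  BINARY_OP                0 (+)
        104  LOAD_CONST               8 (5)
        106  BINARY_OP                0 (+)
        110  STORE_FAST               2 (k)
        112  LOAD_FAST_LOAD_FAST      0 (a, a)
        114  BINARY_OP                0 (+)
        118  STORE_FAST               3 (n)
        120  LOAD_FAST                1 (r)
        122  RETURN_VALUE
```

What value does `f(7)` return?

LOAD_FAST a → push 7. Stack: [7]
LOAD_CONST → push 13. Stack: [7, 13]
COMPARE_OP bool(<) → 7 vs 13 = True. Stack: [True]
POP_JUMP_IF_FALSE → pop True; no jump. Stack: []
LOAD_CONST → push 8. Stack: [8]
LOAD_FAST a → push 7. Stack: [8, 7]
BINARY_OP + → 8 + 7 = 15. Stack: [15]
LOAD_FAST a → push 7. Stack: [15, 7]
LOAD_CONST → push 6. Stack: [15, 7, 6]
BINARY_OP * → 7 * 6 = 42. Stack: [15, 42]
BINARY_OP - → 15 - 42 = -27. Stack: [-27]
STORE_FAST r → r=-27. Stack: []
LOAD_CONST → push 4. Stack: [4]
LOAD_FAST r → push -27. Stack: [4, -27]
BINARY_OP * → 4 * -27 = -108. Stack: [-108]
LOAD_CONST → push 10. Stack: [-108, 10]
LOAD_FAST r → push -27. Stack: [-108, 10, -27]
BINARY_OP - → 10 - -27 = 37. Stack: [-108, 37]
BINARY_OP + → -108 + 37 = -71. Stack: [-71]
STORE_FAST k → k=-71. Stack: []
LOAD_FAST_LOAD_FAST k,k → push -71,-71. Stack: [-71, -71]
BINARY_OP & → -71 & -71 = -71. Stack: [-71]
LOAD_FAST a → push 7. Stack: [-71, 7]
LOAD_CONST → push 12. Stack: [-71, 7, 12]
BINARY_OP // → 7 // 12 = 0. Stack: [-71, 0]
BINARY_OP + → -71 + 0 = -71. Stack: [-71]
STORE_FAST n → n=-71. Stack: []
LOAD_FAST r → push -27. Stack: [-27]
RETURN_VALUE → return -27.

-27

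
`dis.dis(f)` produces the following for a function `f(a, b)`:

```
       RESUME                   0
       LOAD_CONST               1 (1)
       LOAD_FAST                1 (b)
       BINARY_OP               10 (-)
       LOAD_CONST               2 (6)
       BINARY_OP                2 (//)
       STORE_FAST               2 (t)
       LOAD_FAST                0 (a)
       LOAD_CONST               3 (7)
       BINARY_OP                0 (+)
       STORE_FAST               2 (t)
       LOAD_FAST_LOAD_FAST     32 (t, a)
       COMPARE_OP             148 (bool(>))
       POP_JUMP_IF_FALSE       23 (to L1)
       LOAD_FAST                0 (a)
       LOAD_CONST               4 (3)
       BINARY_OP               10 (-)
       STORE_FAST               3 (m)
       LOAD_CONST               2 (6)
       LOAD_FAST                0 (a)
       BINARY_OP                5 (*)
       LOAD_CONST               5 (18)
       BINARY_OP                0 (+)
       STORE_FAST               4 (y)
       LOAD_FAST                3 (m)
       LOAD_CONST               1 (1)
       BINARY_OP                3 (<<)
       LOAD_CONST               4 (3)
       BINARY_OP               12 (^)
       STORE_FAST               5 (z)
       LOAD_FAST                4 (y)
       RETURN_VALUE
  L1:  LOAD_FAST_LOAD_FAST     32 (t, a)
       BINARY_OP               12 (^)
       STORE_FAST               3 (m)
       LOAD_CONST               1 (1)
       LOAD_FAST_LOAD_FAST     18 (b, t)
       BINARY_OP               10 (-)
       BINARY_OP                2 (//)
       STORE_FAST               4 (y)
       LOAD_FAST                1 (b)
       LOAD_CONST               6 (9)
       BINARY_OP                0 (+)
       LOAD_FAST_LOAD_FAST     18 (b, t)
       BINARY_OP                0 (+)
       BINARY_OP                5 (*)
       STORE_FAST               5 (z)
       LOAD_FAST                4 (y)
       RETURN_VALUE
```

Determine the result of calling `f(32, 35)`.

210

LOAD_CONST → push 1. Stack: [1]
LOAD_FAST b → push 35. Stack: [1, 35]
BINARY_OP - → 1 - 35 = -34. Stack: [-34]
LOAD_CONST → push 6. Stack: [-34, 6]
BINARY_OP // → -34 // 6 = -6. Stack: [-6]
STORE_FAST t → t=-6. Stack: []
LOAD_FAST a → push 32. Stack: [32]
LOAD_CONST → push 7. Stack: [32, 7]
BINARY_OP + → 32 + 7 = 39. Stack: [39]
STORE_FAST t → t=39. Stack: []
LOAD_FAST_LOAD_FAST t,a → push 39,32. Stack: [39, 32]
COMPARE_OP bool(>) → 39 vs 32 = True. Stack: [True]
POP_JUMP_IF_FALSE → pop True; no jump. Stack: []
LOAD_FAST a → push 32. Stack: [32]
LOAD_CONST → push 3. Stack: [32, 3]
BINARY_OP - → 32 - 3 = 29. Stack: [29]
STORE_FAST m → m=29. Stack: []
LOAD_CONST → push 6. Stack: [6]
LOAD_FAST a → push 32. Stack: [6, 32]
BINARY_OP * → 6 * 32 = 192. Stack: [192]
LOAD_CONST → push 18. Stack: [192, 18]
BINARY_OP + → 192 + 18 = 210. Stack: [210]
STORE_FAST y → y=210. Stack: []
LOAD_FAST m → push 29. Stack: [29]
LOAD_CONST → push 1. Stack: [29, 1]
BINARY_OP << → 29 << 1 = 58. Stack: [58]
LOAD_CONST → push 3. Stack: [58, 3]
BINARY_OP ^ → 58 ^ 3 = 57. Stack: [57]
STORE_FAST z → z=57. Stack: []
LOAD_FAST y → push 210. Stack: [210]
RETURN_VALUE → return 210.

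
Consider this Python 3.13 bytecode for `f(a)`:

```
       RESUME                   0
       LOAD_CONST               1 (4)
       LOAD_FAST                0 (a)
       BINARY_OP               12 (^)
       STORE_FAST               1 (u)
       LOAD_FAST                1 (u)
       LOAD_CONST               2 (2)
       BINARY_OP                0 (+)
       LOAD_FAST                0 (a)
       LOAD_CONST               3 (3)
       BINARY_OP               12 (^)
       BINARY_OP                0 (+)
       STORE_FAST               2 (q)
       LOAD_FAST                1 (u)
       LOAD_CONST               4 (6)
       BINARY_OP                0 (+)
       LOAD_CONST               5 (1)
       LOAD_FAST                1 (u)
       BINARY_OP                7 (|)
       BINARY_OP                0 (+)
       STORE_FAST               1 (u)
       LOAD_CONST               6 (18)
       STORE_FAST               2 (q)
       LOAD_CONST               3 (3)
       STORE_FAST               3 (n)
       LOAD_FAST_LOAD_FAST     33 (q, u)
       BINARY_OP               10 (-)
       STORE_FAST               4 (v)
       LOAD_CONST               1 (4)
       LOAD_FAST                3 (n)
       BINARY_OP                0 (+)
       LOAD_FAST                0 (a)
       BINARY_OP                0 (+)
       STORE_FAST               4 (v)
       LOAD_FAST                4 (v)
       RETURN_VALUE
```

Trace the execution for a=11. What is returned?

LOAD_CONST → push 4. Stack: [4]
LOAD_FAST a → push 11. Stack: [4, 11]
BINARY_OP ^ → 4 ^ 11 = 15. Stack: [15]
STORE_FAST u → u=15. Stack: []
LOAD_FAST u → push 15. Stack: [15]
LOAD_CONST → push 2. Stack: [15, 2]
BINARY_OP + → 15 + 2 = 17. Stack: [17]
LOAD_FAST a → push 11. Stack: [17, 11]
LOAD_CONST → push 3. Stack: [17, 11, 3]
BINARY_OP ^ → 11 ^ 3 = 8. Stack: [17, 8]
BINARY_OP + → 17 + 8 = 25. Stack: [25]
STORE_FAST q → q=25. Stack: []
LOAD_FAST u → push 15. Stack: [15]
LOAD_CONST → push 6. Stack: [15, 6]
BINARY_OP + → 15 + 6 = 21. Stack: [21]
LOAD_CONST → push 1. Stack: [21, 1]
LOAD_FAST u → push 15. Stack: [21, 1, 15]
BINARY_OP | → 1 | 15 = 15. Stack: [21, 15]
BINARY_OP + → 21 + 15 = 36. Stack: [36]
STORE_FAST u → u=36. Stack: []
LOAD_CONST → push 18. Stack: [18]
STORE_FAST q → q=18. Stack: []
LOAD_CONST → push 3. Stack: [3]
STORE_FAST n → n=3. Stack: []
LOAD_FAST_LOAD_FAST q,u → push 18,36. Stack: [18, 36]
BINARY_OP - → 18 - 36 = -18. Stack: [-18]
STORE_FAST v → v=-18. Stack: []
LOAD_CONST → push 4. Stack: [4]
LOAD_FAST n → push 3. Stack: [4, 3]
BINARY_OP + → 4 + 3 = 7. Stack: [7]
LOAD_FAST a → push 11. Stack: [7, 11]
BINARY_OP + → 7 + 11 = 18. Stack: [18]
STORE_FAST v → v=18. Stack: []
LOAD_FAST v → push 18. Stack: [18]
RETURN_VALUE → return 18.

18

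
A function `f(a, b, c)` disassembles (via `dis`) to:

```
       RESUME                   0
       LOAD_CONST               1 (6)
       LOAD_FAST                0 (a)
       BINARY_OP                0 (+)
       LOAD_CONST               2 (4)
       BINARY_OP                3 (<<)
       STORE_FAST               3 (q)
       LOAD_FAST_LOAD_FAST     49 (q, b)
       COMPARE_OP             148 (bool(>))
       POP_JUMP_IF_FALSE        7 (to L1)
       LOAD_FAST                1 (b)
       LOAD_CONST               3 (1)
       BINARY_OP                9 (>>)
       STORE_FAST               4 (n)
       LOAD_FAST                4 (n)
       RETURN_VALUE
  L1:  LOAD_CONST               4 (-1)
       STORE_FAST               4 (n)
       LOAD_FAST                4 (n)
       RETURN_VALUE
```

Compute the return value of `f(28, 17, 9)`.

LOAD_CONST → push 6. Stack: [6]
LOAD_FAST a → push 28. Stack: [6, 28]
BINARY_OP + → 6 + 28 = 34. Stack: [34]
LOAD_CONST → push 4. Stack: [34, 4]
BINARY_OP << → 34 << 4 = 544. Stack: [544]
STORE_FAST q → q=544. Stack: []
LOAD_FAST_LOAD_FAST q,b → push 544,17. Stack: [544, 17]
COMPARE_OP bool(>) → 544 vs 17 = True. Stack: [True]
POP_JUMP_IF_FALSE → pop True; no jump. Stack: []
LOAD_FAST b → push 17. Stack: [17]
LOAD_CONST → push 1. Stack: [17, 1]
BINARY_OP >> → 17 >> 1 = 8. Stack: [8]
STORE_FAST n → n=8. Stack: []
LOAD_FAST n → push 8. Stack: [8]
RETURN_VALUE → return 8.

8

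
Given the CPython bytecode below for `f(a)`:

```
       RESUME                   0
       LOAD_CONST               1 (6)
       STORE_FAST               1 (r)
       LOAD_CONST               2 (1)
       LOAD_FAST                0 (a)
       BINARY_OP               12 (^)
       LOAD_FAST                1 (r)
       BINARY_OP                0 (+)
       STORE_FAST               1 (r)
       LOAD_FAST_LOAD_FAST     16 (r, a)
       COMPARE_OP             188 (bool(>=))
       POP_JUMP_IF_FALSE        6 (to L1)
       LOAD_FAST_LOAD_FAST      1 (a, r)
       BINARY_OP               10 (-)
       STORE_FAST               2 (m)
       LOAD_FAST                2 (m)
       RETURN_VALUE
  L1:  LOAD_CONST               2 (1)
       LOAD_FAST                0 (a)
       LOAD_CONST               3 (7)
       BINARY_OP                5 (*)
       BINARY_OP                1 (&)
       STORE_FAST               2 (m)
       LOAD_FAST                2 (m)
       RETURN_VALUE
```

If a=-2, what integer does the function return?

LOAD_CONST → push 6. Stack: [6]
STORE_FAST r → r=6. Stack: []
LOAD_CONST → push 1. Stack: [1]
LOAD_FAST a → push -2. Stack: [1, -2]
BINARY_OP ^ → 1 ^ -2 = -1. Stack: [-1]
LOAD_FAST r → push 6. Stack: [-1, 6]
BINARY_OP + → -1 + 6 = 5. Stack: [5]
STORE_FAST r → r=5. Stack: []
LOAD_FAST_LOAD_FAST r,a → push 5,-2. Stack: [5, -2]
COMPARE_OP bool(>=) → 5 vs -2 = True. Stack: [True]
POP_JUMP_IF_FALSE → pop True; no jump. Stack: []
LOAD_FAST_LOAD_FAST a,r → push -2,5. Stack: [-2, 5]
BINARY_OP - → -2 - 5 = -7. Stack: [-7]
STORE_FAST m → m=-7. Stack: []
LOAD_FAST m → push -7. Stack: [-7]
RETURN_VALUE → return -7.

-7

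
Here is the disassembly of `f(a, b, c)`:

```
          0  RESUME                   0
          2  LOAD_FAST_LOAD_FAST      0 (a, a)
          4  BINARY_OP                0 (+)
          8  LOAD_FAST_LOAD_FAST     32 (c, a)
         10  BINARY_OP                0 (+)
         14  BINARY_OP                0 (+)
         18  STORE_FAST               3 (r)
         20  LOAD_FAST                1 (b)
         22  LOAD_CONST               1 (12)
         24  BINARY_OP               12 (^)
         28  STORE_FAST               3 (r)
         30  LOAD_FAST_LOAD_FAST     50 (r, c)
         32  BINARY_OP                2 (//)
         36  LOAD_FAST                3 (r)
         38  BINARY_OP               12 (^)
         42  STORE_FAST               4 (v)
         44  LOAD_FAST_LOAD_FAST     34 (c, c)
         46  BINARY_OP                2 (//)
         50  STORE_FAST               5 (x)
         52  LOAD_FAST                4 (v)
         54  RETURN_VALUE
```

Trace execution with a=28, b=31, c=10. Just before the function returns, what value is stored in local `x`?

LOAD_FAST_LOAD_FAST a,a → push 28,28. Stack: [28, 28]
BINARY_OP + → 28 + 28 = 56. Stack: [56]
LOAD_FAST_LOAD_FAST c,a → push 10,28. Stack: [56, 10, 28]
BINARY_OP + → 10 + 28 = 38. Stack: [56, 38]
BINARY_OP + → 56 + 38 = 94. Stack: [94]
STORE_FAST r → r=94. Stack: []
LOAD_FAST b → push 31. Stack: [31]
LOAD_CONST → push 12. Stack: [31, 12]
BINARY_OP ^ → 31 ^ 12 = 19. Stack: [19]
STORE_FAST r → r=19. Stack: []
LOAD_FAST_LOAD_FAST r,c → push 19,10. Stack: [19, 10]
BINARY_OP // → 19 // 10 = 1. Stack: [1]
LOAD_FAST r → push 19. Stack: [1, 19]
BINARY_OP ^ → 1 ^ 19 = 18. Stack: [18]
STORE_FAST v → v=18. Stack: []
LOAD_FAST_LOAD_FAST c,c → push 10,10. Stack: [10, 10]
BINARY_OP // → 10 // 10 = 1. Stack: [1]
STORE_FAST x → x=1. Stack: []
LOAD_FAST v → push 18. Stack: [18]
RETURN_VALUE → return 18.

1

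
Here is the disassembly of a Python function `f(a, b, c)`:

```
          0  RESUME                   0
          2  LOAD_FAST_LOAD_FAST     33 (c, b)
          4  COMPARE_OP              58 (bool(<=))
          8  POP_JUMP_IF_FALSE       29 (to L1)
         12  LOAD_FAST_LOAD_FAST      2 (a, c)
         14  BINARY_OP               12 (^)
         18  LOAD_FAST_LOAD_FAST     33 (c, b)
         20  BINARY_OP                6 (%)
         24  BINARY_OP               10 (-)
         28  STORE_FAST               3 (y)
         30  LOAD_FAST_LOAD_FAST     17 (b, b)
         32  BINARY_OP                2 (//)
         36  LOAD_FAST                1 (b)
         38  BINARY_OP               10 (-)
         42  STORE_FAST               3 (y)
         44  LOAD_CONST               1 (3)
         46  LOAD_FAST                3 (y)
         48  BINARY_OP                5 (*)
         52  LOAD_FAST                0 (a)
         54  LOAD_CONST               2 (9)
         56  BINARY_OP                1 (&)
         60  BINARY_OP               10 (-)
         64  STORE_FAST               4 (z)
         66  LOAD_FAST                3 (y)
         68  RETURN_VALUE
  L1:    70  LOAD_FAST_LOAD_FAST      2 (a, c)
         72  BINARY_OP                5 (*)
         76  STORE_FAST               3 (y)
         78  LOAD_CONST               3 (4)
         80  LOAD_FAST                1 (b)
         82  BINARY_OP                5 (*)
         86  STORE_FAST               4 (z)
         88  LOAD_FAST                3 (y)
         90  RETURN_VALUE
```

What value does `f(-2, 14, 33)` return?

LOAD_FAST_LOAD_FAST c,b → push 33,14. Stack: [33, 14]
COMPARE_OP bool(<=) → 33 vs 14 = False. Stack: [False]
POP_JUMP_IF_FALSE → pop False; jump. Stack: []
LOAD_FAST_LOAD_FAST a,c → push -2,33. Stack: [-2, 33]
BINARY_OP * → -2 * 33 = -66. Stack: [-66]
STORE_FAST y → y=-66. Stack: []
LOAD_CONST → push 4. Stack: [4]
LOAD_FAST b → push 14. Stack: [4, 14]
BINARY_OP * → 4 * 14 = 56. Stack: [56]
STORE_FAST z → z=56. Stack: []
LOAD_FAST y → push -66. Stack: [-66]
RETURN_VALUE → return -66.

-66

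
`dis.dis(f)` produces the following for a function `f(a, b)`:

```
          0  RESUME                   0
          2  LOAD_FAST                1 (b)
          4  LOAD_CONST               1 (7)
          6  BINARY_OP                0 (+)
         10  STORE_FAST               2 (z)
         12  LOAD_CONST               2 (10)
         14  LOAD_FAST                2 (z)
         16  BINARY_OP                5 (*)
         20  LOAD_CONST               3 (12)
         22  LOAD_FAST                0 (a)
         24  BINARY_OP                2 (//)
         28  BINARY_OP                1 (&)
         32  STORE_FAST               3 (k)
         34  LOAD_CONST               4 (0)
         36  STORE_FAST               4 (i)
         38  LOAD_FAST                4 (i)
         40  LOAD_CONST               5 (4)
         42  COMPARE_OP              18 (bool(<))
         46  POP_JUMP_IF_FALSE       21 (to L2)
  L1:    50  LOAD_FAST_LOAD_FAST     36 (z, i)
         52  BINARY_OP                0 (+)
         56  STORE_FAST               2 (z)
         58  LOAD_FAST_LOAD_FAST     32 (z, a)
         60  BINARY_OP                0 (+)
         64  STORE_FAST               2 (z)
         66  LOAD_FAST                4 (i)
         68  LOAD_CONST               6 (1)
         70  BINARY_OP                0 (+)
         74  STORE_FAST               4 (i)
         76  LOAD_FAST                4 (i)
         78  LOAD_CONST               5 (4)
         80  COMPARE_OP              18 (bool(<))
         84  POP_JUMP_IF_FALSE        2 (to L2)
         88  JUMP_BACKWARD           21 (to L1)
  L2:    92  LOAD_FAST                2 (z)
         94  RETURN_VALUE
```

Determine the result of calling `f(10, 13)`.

LOAD_FAST b → push 13
LOAD_CONST → push 7
BINARY_OP + → 13 + 7 = 20
STORE_FAST z → z=20
LOAD_CONST → push 10
LOAD_FAST z → push 20
BINARY_OP * → 10 * 20 = 200
LOAD_CONST → push 12
LOAD_FAST a → push 10
BINARY_OP // → 12 // 10 = 1
BINARY_OP & → 200 & 1 = 0
STORE_FAST k → k=0
LOAD_CONST → push 0
STORE_FAST i → i=0
LOAD_FAST i → push 0
LOAD_CONST → push 4
COMPARE_OP bool(<) → 0 vs 4 = True
POP_JUMP_IF_FALSE → pop True; no jump
LOAD_FAST_LOAD_FAST z,i → push 20,0
BINARY_OP + → 20 + 0 = 20
STORE_FAST z → z=20
LOAD_FAST_LOAD_FAST z,a → push 20,10
BINARY_OP + → 20 + 10 = 30
STORE_FAST z → z=30
LOAD_FAST i → push 0
LOAD_CONST → push 1
BINARY_OP + → 0 + 1 = 1
STORE_FAST i → i=1
LOAD_FAST i → push 1
LOAD_CONST → push 4
COMPARE_OP bool(<) → 1 vs 4 = True
POP_JUMP_IF_FALSE → pop True; no jump
LOAD_FAST_LOAD_FAST z,i → push 30,1
BINARY_OP + → 30 + 1 = 31
STORE_FAST z → z=31
LOAD_FAST_LOAD_FAST z,a → push 31,10
BINARY_OP + → 31 + 10 = 41
STORE_FAST z → z=41
LOAD_FAST i → push 1
LOAD_CONST → push 1
BINARY_OP + → 1 + 1 = 2
STORE_FAST i → i=2
LOAD_FAST i → push 2
LOAD_CONST → push 4
COMPARE_OP bool(<) → 2 vs 4 = True
POP_JUMP_IF_FALSE → pop True; no jump
LOAD_FAST_LOAD_FAST z,i → push 41,2
BINARY_OP + → 41 + 2 = 43
STORE_FAST z → z=43
LOAD_FAST_LOAD_FAST z,a → push 43,10
BINARY_OP + → 43 + 10 = 53
STORE_FAST z → z=53
LOAD_FAST i → push 2
LOAD_CONST → push 1
BINARY_OP + → 2 + 1 = 3
STORE_FAST i → i=3
LOAD_FAST i → push 3
LOAD_CONST → push 4
COMPARE_OP bool(<) → 3 vs 4 = True
POP_JUMP_IF_FALSE → pop True; no jump
LOAD_FAST_LOAD_FAST z,i → push 53,3
BINARY_OP + → 53 + 3 = 56
STORE_FAST z → z=56
LOAD_FAST_LOAD_FAST z,a → push 56,10
BINARY_OP + → 56 + 10 = 66
STORE_FAST z → z=66
LOAD_FAST i → push 3
LOAD_CONST → push 1
BINARY_OP + → 3 + 1 = 4
STORE_FAST i → i=4
LOAD_FAST i → push 4
LOAD_CONST → push 4
COMPARE_OP bool(<) → 4 vs 4 = False
POP_JUMP_IF_FALSE → pop False; jump
LOAD_FAST z → push 66
RETURN_VALUE → return 66.

66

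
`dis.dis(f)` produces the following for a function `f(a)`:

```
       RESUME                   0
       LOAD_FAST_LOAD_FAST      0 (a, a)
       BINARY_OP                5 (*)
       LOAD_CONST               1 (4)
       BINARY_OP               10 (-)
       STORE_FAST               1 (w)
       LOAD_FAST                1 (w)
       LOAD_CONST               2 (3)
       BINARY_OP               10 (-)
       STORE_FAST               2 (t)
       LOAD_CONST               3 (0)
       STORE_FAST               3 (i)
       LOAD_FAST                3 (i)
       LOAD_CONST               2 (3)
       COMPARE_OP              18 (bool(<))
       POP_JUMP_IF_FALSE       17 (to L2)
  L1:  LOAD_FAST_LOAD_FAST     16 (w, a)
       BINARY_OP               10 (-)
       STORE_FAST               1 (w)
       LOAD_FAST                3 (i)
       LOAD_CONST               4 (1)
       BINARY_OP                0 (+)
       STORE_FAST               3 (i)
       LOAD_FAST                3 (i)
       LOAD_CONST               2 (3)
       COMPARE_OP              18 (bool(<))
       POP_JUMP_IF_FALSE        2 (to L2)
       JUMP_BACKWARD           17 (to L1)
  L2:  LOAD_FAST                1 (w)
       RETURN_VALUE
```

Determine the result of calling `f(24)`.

500

LOAD_FAST_LOAD_FAST a,a → push 24,24. Stack: [24, 24]
BINARY_OP * → 24 * 24 = 576. Stack: [576]
LOAD_CONST → push 4. Stack: [576, 4]
BINARY_OP - → 576 - 4 = 572. Stack: [572]
STORE_FAST w → w=572. Stack: []
LOAD_FAST w → push 572. Stack: [572]
LOAD_CONST → push 3. Stack: [572, 3]
BINARY_OP - → 572 - 3 = 569. Stack: [569]
STORE_FAST t → t=569. Stack: []
LOAD_CONST → push 0. Stack: [0]
STORE_FAST i → i=0. Stack: []
LOAD_FAST i → push 0. Stack: [0]
LOAD_CONST → push 3. Stack: [0, 3]
COMPARE_OP bool(<) → 0 vs 3 = True. Stack: [True]
POP_JUMP_IF_FALSE → pop True; no jump. Stack: []
LOAD_FAST_LOAD_FAST w,a → push 572,24. Stack: [572, 24]
BINARY_OP - → 572 - 24 = 548. Stack: [548]
STORE_FAST w → w=548. Stack: []
LOAD_FAST i → push 0. Stack: [0]
LOAD_CONST → push 1. Stack: [0, 1]
BINARY_OP + → 0 + 1 = 1. Stack: [1]
STORE_FAST i → i=1. Stack: []
LOAD_FAST i → push 1. Stack: [1]
LOAD_CONST → push 3. Stack: [1, 3]
COMPARE_OP bool(<) → 1 vs 3 = True. Stack: [True]
POP_JUMP_IF_FALSE → pop True; no jump. Stack: []
LOAD_FAST_LOAD_FAST w,a → push 548,24. Stack: [548, 24]
BINARY_OP - → 548 - 24 = 524. Stack: [524]
STORE_FAST w → w=524. Stack: []
LOAD_FAST i → push 1. Stack: [1]
LOAD_CONST → push 1. Stack: [1, 1]
BINARY_OP + → 1 + 1 = 2. Stack: [2]
STORE_FAST i → i=2. Stack: []
LOAD_FAST i → push 2. Stack: [2]
LOAD_CONST → push 3. Stack: [2, 3]
COMPARE_OP bool(<) → 2 vs 3 = True. Stack: [True]
POP_JUMP_IF_FALSE → pop True; no jump. Stack: []
LOAD_FAST_LOAD_FAST w,a → push 524,24. Stack: [524, 24]
BINARY_OP - → 524 - 24 = 500. Stack: [500]
STORE_FAST w → w=500. Stack: []
LOAD_FAST i → push 2. Stack: [2]
LOAD_CONST → push 1. Stack: [2, 1]
BINARY_OP + → 2 + 1 = 3. Stack: [3]
STORE_FAST i → i=3. Stack: []
LOAD_FAST i → push 3. Stack: [3]
LOAD_CONST → push 3. Stack: [3, 3]
COMPARE_OP bool(<) → 3 vs 3 = False. Stack: [False]
POP_JUMP_IF_FALSE → pop False; jump. Stack: []
LOAD_FAST w → push 500. Stack: [500]
RETURN_VALUE → return 500.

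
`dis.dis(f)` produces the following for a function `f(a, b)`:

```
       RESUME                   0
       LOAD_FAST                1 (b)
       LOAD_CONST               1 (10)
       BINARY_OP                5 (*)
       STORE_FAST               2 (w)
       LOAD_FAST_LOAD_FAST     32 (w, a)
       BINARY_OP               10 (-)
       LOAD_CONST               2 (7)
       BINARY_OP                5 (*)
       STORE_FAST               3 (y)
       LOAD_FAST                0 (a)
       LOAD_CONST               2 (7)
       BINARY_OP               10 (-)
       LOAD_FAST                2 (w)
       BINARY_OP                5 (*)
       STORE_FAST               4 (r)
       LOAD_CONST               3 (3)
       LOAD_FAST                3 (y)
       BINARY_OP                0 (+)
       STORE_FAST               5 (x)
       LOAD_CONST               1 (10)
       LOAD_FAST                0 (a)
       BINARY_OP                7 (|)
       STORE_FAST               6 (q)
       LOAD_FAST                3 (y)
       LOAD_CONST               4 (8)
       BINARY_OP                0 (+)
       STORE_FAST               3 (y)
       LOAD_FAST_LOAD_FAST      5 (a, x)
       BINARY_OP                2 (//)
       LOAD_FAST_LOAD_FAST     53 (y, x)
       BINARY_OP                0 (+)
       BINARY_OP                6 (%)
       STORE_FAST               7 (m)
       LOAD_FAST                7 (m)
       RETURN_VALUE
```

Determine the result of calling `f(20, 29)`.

LOAD_FAST b → push 29. Stack: [29]
LOAD_CONST → push 10. Stack: [29, 10]
BINARY_OP * → 29 * 10 = 290. Stack: [290]
STORE_FAST w → w=290. Stack: []
LOAD_FAST_LOAD_FAST w,a → push 290,20. Stack: [290, 20]
BINARY_OP - → 290 - 20 = 270. Stack: [270]
LOAD_CONST → push 7. Stack: [270, 7]
BINARY_OP * → 270 * 7 = 1890. Stack: [1890]
STORE_FAST y → y=1890. Stack: []
LOAD_FAST a → push 20. Stack: [20]
LOAD_CONST → push 7. Stack: [20, 7]
BINARY_OP - → 20 - 7 = 13. Stack: [13]
LOAD_FAST w → push 290. Stack: [13, 290]
BINARY_OP * → 13 * 290 = 3770. Stack: [3770]
STORE_FAST r → r=3770. Stack: []
LOAD_CONST → push 3. Stack: [3]
LOAD_FAST y → push 1890. Stack: [3, 1890]
BINARY_OP + → 3 + 1890 = 1893. Stack: [1893]
STORE_FAST x → x=1893. Stack: []
LOAD_CONST → push 10. Stack: [10]
LOAD_FAST a → push 20. Stack: [10, 20]
BINARY_OP | → 10 | 20 = 30. Stack: [30]
STORE_FAST q → q=30. Stack: []
LOAD_FAST y → push 1890. Stack: [1890]
LOAD_CONST → push 8. Stack: [1890, 8]
BINARY_OP + → 1890 + 8 = 1898. Stack: [1898]
STORE_FAST y → y=1898. Stack: []
LOAD_FAST_LOAD_FAST a,x → push 20,1893. Stack: [20, 1893]
BINARY_OP // → 20 // 1893 = 0. Stack: [0]
LOAD_FAST_LOAD_FAST y,x → push 1898,1893. Stack: [0, 1898, 1893]
BINARY_OP + → 1898 + 1893 = 3791. Stack: [0, 3791]
BINARY_OP % → 0 % 3791 = 0. Stack: [0]
STORE_FAST m → m=0. Stack: []
LOAD_FAST m → push 0. Stack: [0]
RETURN_VALUE → return 0.

0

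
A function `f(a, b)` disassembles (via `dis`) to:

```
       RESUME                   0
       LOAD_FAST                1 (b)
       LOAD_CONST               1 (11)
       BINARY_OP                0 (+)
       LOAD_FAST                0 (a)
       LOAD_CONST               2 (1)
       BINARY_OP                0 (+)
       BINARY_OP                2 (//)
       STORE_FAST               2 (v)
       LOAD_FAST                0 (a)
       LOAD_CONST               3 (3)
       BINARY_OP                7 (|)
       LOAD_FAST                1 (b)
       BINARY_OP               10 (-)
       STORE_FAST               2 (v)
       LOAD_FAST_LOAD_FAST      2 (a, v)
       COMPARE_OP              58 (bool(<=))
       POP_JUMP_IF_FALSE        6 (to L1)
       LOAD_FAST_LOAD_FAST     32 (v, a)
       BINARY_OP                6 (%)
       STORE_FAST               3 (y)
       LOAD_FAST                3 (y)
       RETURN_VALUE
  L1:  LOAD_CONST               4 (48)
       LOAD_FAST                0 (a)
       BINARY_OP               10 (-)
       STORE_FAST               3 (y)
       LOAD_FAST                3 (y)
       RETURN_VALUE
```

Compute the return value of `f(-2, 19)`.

LOAD_FAST b → push 19. Stack: [19]
LOAD_CONST → push 11. Stack: [19, 11]
BINARY_OP + → 19 + 11 = 30. Stack: [30]
LOAD_FAST a → push -2. Stack: [30, -2]
LOAD_CONST → push 1. Stack: [30, -2, 1]
BINARY_OP + → -2 + 1 = -1. Stack: [30, -1]
BINARY_OP // → 30 // -1 = -30. Stack: [-30]
STORE_FAST v → v=-30. Stack: []
LOAD_FAST a → push -2. Stack: [-2]
LOAD_CONST → push 3. Stack: [-2, 3]
BINARY_OP | → -2 | 3 = -1. Stack: [-1]
LOAD_FAST b → push 19. Stack: [-1, 19]
BINARY_OP - → -1 - 19 = -20. Stack: [-20]
STORE_FAST v → v=-20. Stack: []
LOAD_FAST_LOAD_FAST a,v → push -2,-20. Stack: [-2, -20]
COMPARE_OP bool(<=) → -2 vs -20 = False. Stack: [False]
POP_JUMP_IF_FALSE → pop False; jump. Stack: []
LOAD_CONST → push 48. Stack: [48]
LOAD_FAST a → push -2. Stack: [48, -2]
BINARY_OP - → 48 - -2 = 50. Stack: [50]
STORE_FAST y → y=50. Stack: []
LOAD_FAST y → push 50. Stack: [50]
RETURN_VALUE → return 50.

50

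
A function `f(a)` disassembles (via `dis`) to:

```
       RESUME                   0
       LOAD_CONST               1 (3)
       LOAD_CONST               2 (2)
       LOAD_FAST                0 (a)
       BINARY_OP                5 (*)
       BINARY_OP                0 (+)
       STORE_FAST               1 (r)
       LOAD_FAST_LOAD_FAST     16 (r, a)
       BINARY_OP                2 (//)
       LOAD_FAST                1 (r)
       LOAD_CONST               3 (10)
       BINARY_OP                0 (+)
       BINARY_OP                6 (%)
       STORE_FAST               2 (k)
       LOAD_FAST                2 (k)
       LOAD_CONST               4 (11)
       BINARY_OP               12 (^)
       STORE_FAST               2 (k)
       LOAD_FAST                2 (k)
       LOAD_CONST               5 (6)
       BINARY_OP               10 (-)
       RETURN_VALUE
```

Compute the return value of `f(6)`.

LOAD_CONST → push 3. Stack: [3]
LOAD_CONST → push 2. Stack: [3, 2]
LOAD_FAST a → push 6. Stack: [3, 2, 6]
BINARY_OP * → 2 * 6 = 12. Stack: [3, 12]
BINARY_OP + → 3 + 12 = 15. Stack: [15]
STORE_FAST r → r=15. Stack: []
LOAD_FAST_LOAD_FAST r,a → push 15,6. Stack: [15, 6]
BINARY_OP // → 15 // 6 = 2. Stack: [2]
LOAD_FAST r → push 15. Stack: [2, 15]
LOAD_CONST → push 10. Stack: [2, 15, 10]
BINARY_OP + → 15 + 10 = 25. Stack: [2, 25]
BINARY_OP % → 2 % 25 = 2. Stack: [2]
STORE_FAST k → k=2. Stack: []
LOAD_FAST k → push 2. Stack: [2]
LOAD_CONST → push 11. Stack: [2, 11]
BINARY_OP ^ → 2 ^ 11 = 9. Stack: [9]
STORE_FAST k → k=9. Stack: []
LOAD_FAST k → push 9. Stack: [9]
LOAD_CONST → push 6. Stack: [9, 6]
BINARY_OP - → 9 - 6 = 3. Stack: [3]
RETURN_VALUE → return 3.

3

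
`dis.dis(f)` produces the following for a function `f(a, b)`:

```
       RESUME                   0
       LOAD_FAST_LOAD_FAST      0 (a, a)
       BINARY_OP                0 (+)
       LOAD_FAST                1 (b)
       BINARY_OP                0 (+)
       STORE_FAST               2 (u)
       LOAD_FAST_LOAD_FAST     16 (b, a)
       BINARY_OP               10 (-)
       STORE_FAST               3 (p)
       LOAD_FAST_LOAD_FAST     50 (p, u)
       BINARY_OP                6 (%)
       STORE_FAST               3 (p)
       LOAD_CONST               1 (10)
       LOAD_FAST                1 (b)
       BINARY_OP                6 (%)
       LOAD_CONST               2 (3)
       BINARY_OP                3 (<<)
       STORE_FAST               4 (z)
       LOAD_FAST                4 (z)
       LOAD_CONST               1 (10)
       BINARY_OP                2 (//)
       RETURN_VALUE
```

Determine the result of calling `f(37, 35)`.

LOAD_FAST_LOAD_FAST a,a → push 37,37. Stack: [37, 37]
BINARY_OP + → 37 + 37 = 74. Stack: [74]
LOAD_FAST b → push 35. Stack: [74, 35]
BINARY_OP + → 74 + 35 = 109. Stack: [109]
STORE_FAST u → u=109. Stack: []
LOAD_FAST_LOAD_FAST b,a → push 35,37. Stack: [35, 37]
BINARY_OP - → 35 - 37 = -2. Stack: [-2]
STORE_FAST p → p=-2. Stack: []
LOAD_FAST_LOAD_FAST p,u → push -2,109. Stack: [-2, 109]
BINARY_OP % → -2 % 109 = 107. Stack: [107]
STORE_FAST p → p=107. Stack: []
LOAD_CONST → push 10. Stack: [10]
LOAD_FAST b → push 35. Stack: [10, 35]
BINARY_OP % → 10 % 35 = 10. Stack: [10]
LOAD_CONST → push 3. Stack: [10, 3]
BINARY_OP << → 10 << 3 = 80. Stack: [80]
STORE_FAST z → z=80. Stack: []
LOAD_FAST z → push 80. Stack: [80]
LOAD_CONST → push 10. Stack: [80, 10]
BINARY_OP // → 80 // 10 = 8. Stack: [8]
RETURN_VALUE → return 8.

8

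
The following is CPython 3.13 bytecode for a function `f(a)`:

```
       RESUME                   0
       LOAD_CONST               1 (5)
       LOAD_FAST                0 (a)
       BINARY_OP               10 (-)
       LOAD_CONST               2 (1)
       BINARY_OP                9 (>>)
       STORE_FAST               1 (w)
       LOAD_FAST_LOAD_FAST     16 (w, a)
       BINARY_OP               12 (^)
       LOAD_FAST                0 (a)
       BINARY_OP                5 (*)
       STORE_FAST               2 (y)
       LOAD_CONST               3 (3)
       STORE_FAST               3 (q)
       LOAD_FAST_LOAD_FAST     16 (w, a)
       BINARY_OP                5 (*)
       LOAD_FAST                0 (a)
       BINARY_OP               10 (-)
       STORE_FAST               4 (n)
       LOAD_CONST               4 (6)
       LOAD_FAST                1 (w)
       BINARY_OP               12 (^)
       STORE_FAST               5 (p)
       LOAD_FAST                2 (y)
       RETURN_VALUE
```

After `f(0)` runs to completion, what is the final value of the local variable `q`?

LOAD_CONST → push 5. Stack: [5]
LOAD_FAST a → push 0. Stack: [5, 0]
BINARY_OP - → 5 - 0 = 5. Stack: [5]
LOAD_CONST → push 1. Stack: [5, 1]
BINARY_OP >> → 5 >> 1 = 2. Stack: [2]
STORE_FAST w → w=2. Stack: []
LOAD_FAST_LOAD_FAST w,a → push 2,0. Stack: [2, 0]
BINARY_OP ^ → 2 ^ 0 = 2. Stack: [2]
LOAD_FAST a → push 0. Stack: [2, 0]
BINARY_OP * → 2 * 0 = 0. Stack: [0]
STORE_FAST y → y=0. Stack: []
LOAD_CONST → push 3. Stack: [3]
STORE_FAST q → q=3. Stack: []
LOAD_FAST_LOAD_FAST w,a → push 2,0. Stack: [2, 0]
BINARY_OP * → 2 * 0 = 0. Stack: [0]
LOAD_FAST a → push 0. Stack: [0, 0]
BINARY_OP - → 0 - 0 = 0. Stack: [0]
STORE_FAST n → n=0. Stack: []
LOAD_CONST → push 6. Stack: [6]
LOAD_FAST w → push 2. Stack: [6, 2]
BINARY_OP ^ → 6 ^ 2 = 4. Stack: [4]
STORE_FAST p → p=4. Stack: []
LOAD_FAST y → push 0. Stack: [0]
RETURN_VALUE → return 0.

3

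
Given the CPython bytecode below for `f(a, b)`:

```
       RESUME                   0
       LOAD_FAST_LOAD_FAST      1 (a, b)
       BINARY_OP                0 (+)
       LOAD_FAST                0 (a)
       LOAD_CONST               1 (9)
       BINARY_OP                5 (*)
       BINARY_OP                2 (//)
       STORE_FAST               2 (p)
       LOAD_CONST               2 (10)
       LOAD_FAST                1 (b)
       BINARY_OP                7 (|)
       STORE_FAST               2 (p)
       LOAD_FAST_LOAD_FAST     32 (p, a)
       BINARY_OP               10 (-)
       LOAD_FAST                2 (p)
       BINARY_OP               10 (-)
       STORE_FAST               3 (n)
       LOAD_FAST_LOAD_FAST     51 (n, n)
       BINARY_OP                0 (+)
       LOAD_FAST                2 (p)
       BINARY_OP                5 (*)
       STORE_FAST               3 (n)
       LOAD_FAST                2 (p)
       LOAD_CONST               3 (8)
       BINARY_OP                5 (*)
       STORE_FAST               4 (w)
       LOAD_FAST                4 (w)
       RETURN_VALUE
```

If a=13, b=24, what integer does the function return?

208

LOAD_FAST_LOAD_FAST a,b → push 13,24. Stack: [13, 24]
BINARY_OP + → 13 + 24 = 37. Stack: [37]
LOAD_FAST a → push 13. Stack: [37, 13]
LOAD_CONST → push 9. Stack: [37, 13, 9]
BINARY_OP * → 13 * 9 = 117. Stack: [37, 117]
BINARY_OP // → 37 // 117 = 0. Stack: [0]
STORE_FAST p → p=0. Stack: []
LOAD_CONST → push 10. Stack: [10]
LOAD_FAST b → push 24. Stack: [10, 24]
BINARY_OP | → 10 | 24 = 26. Stack: [26]
STORE_FAST p → p=26. Stack: []
LOAD_FAST_LOAD_FAST p,a → push 26,13. Stack: [26, 13]
BINARY_OP - → 26 - 13 = 13. Stack: [13]
LOAD_FAST p → push 26. Stack: [13, 26]
BINARY_OP - → 13 - 26 = -13. Stack: [-13]
STORE_FAST n → n=-13. Stack: []
LOAD_FAST_LOAD_FAST n,n → push -13,-13. Stack: [-13, -13]
BINARY_OP + → -13 + -13 = -26. Stack: [-26]
LOAD_FAST p → push 26. Stack: [-26, 26]
BINARY_OP * → -26 * 26 = -676. Stack: [-676]
STORE_FAST n → n=-676. Stack: []
LOAD_FAST p → push 26. Stack: [26]
LOAD_CONST → push 8. Stack: [26, 8]
BINARY_OP * → 26 * 8 = 208. Stack: [208]
STORE_FAST w → w=208. Stack: []
LOAD_FAST w → push 208. Stack: [208]
RETURN_VALUE → return 208.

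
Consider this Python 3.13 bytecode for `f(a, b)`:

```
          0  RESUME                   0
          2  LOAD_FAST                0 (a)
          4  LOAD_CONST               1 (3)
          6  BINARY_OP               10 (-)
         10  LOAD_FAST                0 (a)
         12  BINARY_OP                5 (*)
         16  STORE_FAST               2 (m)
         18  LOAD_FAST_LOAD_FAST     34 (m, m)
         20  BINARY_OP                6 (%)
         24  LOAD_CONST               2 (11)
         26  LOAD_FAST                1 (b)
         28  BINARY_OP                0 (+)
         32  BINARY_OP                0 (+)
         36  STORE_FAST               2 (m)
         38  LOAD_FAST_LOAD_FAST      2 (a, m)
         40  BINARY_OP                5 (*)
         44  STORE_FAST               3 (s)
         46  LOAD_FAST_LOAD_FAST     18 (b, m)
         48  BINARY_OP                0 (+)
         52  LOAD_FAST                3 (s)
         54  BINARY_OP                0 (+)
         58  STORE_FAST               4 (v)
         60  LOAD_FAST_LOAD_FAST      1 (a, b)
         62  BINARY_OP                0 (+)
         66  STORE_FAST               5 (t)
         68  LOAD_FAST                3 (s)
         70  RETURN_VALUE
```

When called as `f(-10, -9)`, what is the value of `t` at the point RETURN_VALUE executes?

-19

LOAD_FAST a → push -10. Stack: [-10]
LOAD_CONST → push 3. Stack: [-10, 3]
BINARY_OP - → -10 - 3 = -13. Stack: [-13]
LOAD_FAST a → push -10. Stack: [-13, -10]
BINARY_OP * → -13 * -10 = 130. Stack: [130]
STORE_FAST m → m=130. Stack: []
LOAD_FAST_LOAD_FAST m,m → push 130,130. Stack: [130, 130]
BINARY_OP % → 130 % 130 = 0. Stack: [0]
LOAD_CONST → push 11. Stack: [0, 11]
LOAD_FAST b → push -9. Stack: [0, 11, -9]
BINARY_OP + → 11 + -9 = 2. Stack: [0, 2]
BINARY_OP + → 0 + 2 = 2. Stack: [2]
STORE_FAST m → m=2. Stack: []
LOAD_FAST_LOAD_FAST a,m → push -10,2. Stack: [-10, 2]
BINARY_OP * → -10 * 2 = -20. Stack: [-20]
STORE_FAST s → s=-20. Stack: []
LOAD_FAST_LOAD_FAST b,m → push -9,2. Stack: [-9, 2]
BINARY_OP + → -9 + 2 = -7. Stack: [-7]
LOAD_FAST s → push -20. Stack: [-7, -20]
BINARY_OP + → -7 + -20 = -27. Stack: [-27]
STORE_FAST v → v=-27. Stack: []
LOAD_FAST_LOAD_FAST a,b → push -10,-9. Stack: [-10, -9]
BINARY_OP + → -10 + -9 = -19. Stack: [-19]
STORE_FAST t → t=-19. Stack: []
LOAD_FAST s → push -20. Stack: [-20]
RETURN_VALUE → return -20.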